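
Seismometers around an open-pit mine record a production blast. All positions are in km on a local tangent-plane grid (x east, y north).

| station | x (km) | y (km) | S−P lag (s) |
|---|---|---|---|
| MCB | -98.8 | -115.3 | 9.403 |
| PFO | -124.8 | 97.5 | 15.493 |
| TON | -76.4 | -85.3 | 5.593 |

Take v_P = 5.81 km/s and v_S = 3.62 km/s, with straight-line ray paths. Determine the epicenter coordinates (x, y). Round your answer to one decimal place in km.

-57.3 km east, -35.1 km north

Distance from S−P lag: d = Δt · v_P v_S / (v_P − v_S) = Δt · (5.81·3.62)/(5.81−3.62) ≈ 9.6037·Δt.
So d_MCB = 90.30, d_PFO = 148.79, d_TON = 53.71 km.
Circle about each station: (x + 98.8)² + (y + 115.3)² = 90.30²; (x + 124.8)² + (y − 97.5)² = 148.79²; (x + 76.4)² + (y + 85.3)² = 53.71².
Subtracting pairs of circle equations eliminates x²+y² and gives linear equations (the radical axes):
-52.0 x + 425.6 y = -11958.61
44.8 x + 60.0 y = -4673.15
Solving the 2×2 system: x ≈ -57.3, y ≈ -35.1 km.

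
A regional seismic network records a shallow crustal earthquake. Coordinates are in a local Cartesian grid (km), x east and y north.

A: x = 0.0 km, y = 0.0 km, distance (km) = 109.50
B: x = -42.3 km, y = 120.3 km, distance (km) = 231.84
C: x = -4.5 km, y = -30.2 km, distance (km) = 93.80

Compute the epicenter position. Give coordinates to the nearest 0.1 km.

Circle about each station: x² + y² = 109.50²; (x + 42.3)² + (y − 120.3)² = 231.84²; (x + 4.5)² + (y + 30.2)² = 93.80².
Subtracting pairs of circle equations eliminates x²+y² and gives linear equations (the radical axes):
-84.6 x + 240.6 y = -25498.16
-9.0 x − 60.4 y = 4124.10
Solving the 2×2 system: x ≈ 75.3, y ≈ -79.5 km.
Check against A (with the unrounded x, y): √(x²+y²) = 109.50 ≈ 109.50 km. ✓

(75.3, -79.5)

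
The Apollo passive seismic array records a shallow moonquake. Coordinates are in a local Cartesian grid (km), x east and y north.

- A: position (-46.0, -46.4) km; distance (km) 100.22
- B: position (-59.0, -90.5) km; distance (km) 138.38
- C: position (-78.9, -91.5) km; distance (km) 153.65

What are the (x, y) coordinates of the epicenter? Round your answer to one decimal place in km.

(38.1, 8.1)

Circle about each station: (x + 46.0)² + (y + 46.4)² = 100.22²; (x + 59.0)² + (y + 90.5)² = 138.38²; (x + 78.9)² + (y + 91.5)² = 153.65².
Subtracting the A equation from the B and C equations removes the quadratic terms:
-26.0 x − 88.2 y = -1702.69
-65.8 x − 90.2 y = -3235.77
Solving the 2×2 system: x ≈ 38.1, y ≈ 8.1 km.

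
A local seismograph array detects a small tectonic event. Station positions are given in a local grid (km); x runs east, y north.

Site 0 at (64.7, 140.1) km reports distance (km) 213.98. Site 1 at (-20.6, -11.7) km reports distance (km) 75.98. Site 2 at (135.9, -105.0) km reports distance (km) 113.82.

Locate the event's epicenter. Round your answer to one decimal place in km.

x ≈ 27.4 km, y ≈ -70.6 km

Circle about each station: (x − 64.7)² + (y − 140.1)² = 213.98²; (x + 20.6)² + (y + 11.7)² = 75.98²; (x − 135.9)² + (y + 105.0)² = 113.82².
Subtracting the Site 0 equation from the Site 1 and Site 2 equations removes the quadratic terms:
-170.6 x − 303.6 y = 16761.63
142.4 x − 490.2 y = 38512.16
Solving the 2×2 system: x ≈ 27.4, y ≈ -70.6 km.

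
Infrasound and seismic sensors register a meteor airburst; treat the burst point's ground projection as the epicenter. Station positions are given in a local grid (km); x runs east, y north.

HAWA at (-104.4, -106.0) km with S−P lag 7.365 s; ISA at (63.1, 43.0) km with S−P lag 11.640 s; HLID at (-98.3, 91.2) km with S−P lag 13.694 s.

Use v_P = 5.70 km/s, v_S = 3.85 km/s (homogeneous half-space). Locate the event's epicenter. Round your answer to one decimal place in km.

Distance from S−P lag: d = Δt · v_P v_S / (v_P − v_S) = Δt · (5.70·3.85)/(5.70−3.85) ≈ 11.8622·Δt.
So d_HAWA = 87.36, d_ISA = 138.08, d_HLID = 162.44 km.
Circle about each station: (x + 104.4)² + (y + 106.0)² = 87.36²; (x − 63.1)² + (y − 43.0)² = 138.08²; (x + 98.3)² + (y − 91.2)² = 162.44².
Subtracting the HAWA equation from the ISA and HLID equations removes the quadratic terms:
335.0 x + 298.0 y = -27739.07
12.2 x + 394.4 y = -22910.01
Solving the 2×2 system: x ≈ -32.0, y ≈ -57.1 km.

-32.0 km east, -57.1 km north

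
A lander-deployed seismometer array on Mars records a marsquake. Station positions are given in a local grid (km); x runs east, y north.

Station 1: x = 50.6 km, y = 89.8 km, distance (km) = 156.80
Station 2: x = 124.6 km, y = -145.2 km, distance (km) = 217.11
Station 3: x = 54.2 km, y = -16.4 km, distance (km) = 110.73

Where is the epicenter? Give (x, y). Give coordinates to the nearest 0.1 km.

x ≈ -56.2 km, y ≈ -25.0 km

Circle about each station: (x − 50.6)² + (y − 89.8)² = 156.80²; (x − 124.6)² + (y + 145.2)² = 217.11²; (x − 54.2)² + (y + 16.4)² = 110.73².
Subtracting pairs of circle equations eliminates x²+y² and gives linear equations (the radical axes):
148.0 x − 470.0 y = 3433.29
7.2 x − 212.4 y = 4907.31
Solving the 2×2 system: x ≈ -56.2, y ≈ -25.0 km.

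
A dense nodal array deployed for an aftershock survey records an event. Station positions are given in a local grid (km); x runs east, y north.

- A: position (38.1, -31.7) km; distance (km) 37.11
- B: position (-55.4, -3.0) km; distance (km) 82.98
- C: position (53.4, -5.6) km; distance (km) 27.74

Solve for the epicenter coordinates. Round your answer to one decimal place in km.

(27.3, 3.8)

Circle about each station: (x − 38.1)² + (y + 31.7)² = 37.11²; (x + 55.4)² + (y + 3.0)² = 82.98²; (x − 53.4)² + (y + 5.6)² = 27.74².
Subtracting the A equation from the B and C equations removes the quadratic terms:
-187.0 x + 57.4 y = -4886.87
30.6 x + 52.2 y = 1034.06
Solving the 2×2 system: x ≈ 27.3, y ≈ 3.8 km.
Check against A (with the unrounded x, y): √((x − 38.1)²+(y + 31.7)²) = 37.11 ≈ 37.11 km. ✓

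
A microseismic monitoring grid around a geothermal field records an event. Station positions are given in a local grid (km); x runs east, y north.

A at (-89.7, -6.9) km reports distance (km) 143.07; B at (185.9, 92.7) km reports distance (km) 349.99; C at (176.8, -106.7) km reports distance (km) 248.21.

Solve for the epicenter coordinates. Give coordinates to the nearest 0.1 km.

(-67.9, -148.3)

Circle about each station: (x + 89.7)² + (y + 6.9)² = 143.07²; (x − 185.9)² + (y − 92.7)² = 349.99²; (x − 176.8)² + (y + 106.7)² = 248.21².
Subtracting pairs of circle equations eliminates x²+y² and gives linear equations (the radical axes):
551.2 x + 199.2 y = -66965.58
533.0 x − 199.6 y = -6589.75
Solving the 2×2 system: x ≈ -67.9, y ≈ -148.3 km.
Check against A (with the unrounded x, y): √((x + 89.7)²+(y + 6.9)²) = 143.07 ≈ 143.07 km. ✓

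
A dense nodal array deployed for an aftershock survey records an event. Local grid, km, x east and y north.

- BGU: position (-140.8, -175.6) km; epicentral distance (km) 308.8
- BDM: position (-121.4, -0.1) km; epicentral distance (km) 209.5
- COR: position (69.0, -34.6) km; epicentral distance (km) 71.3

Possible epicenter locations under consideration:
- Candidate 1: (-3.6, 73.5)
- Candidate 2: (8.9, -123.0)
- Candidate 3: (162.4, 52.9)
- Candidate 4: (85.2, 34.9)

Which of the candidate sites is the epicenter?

For each candidate, compare |candidate − station| to the reported distance:
Candidate 1: residuals BGU 24.4, BDM 70.6, COR 58.9 → max 70.6 km
Candidate 2: residuals BGU 150.1, BDM 30.4, COR 35.6 → max 150.1 km
Candidate 3: residuals BGU 70.9, BDM 79.2, COR 56.7 → max 79.2 km
Candidate 4: residuals BGU 0.0, BDM 0.0, COR 0.1 → max 0.1 km
Only Candidate 4 has all residuals ≈ 0.

Candidate 4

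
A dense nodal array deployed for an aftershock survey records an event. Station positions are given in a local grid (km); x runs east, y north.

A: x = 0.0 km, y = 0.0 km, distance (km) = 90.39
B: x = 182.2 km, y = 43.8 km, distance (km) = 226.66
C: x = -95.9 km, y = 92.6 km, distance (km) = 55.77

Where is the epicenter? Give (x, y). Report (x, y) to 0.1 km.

Circle about each station: x² + y² = 90.39²; (x − 182.2)² + (y − 43.8)² = 226.66²; (x + 95.9)² + (y − 92.6)² = 55.77².
Subtracting the A equation from the B and C equations removes the quadratic terms:
364.4 x + 87.6 y = -8089.12
-191.8 x + 185.2 y = 22831.63
Solving the 2×2 system: x ≈ -41.5, y ≈ 80.3 km.

(-41.5, 80.3)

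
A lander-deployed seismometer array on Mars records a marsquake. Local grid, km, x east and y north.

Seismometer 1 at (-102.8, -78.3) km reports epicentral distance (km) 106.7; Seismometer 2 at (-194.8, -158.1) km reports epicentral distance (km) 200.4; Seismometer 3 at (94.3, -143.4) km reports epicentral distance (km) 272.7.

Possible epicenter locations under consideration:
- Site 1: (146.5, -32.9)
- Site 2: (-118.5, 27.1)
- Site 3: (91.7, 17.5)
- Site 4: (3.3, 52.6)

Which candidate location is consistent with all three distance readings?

For each candidate, compare |candidate − station| to the reported distance:
Site 1: residuals Seismometer 1 146.7, Seismometer 2 163.1, Seismometer 3 150.5 → max 163.1 km
Site 2: residuals Seismometer 1 0.1, Seismometer 2 0.1, Seismometer 3 0.0 → max 0.1 km
Site 3: residuals Seismometer 1 110.1, Seismometer 2 135.6, Seismometer 3 111.8 → max 135.6 km
Site 4: residuals Seismometer 1 61.8, Seismometer 2 88.8, Seismometer 3 56.6 → max 88.8 km
Only Site 2 has all residuals ≈ 0.

Site 2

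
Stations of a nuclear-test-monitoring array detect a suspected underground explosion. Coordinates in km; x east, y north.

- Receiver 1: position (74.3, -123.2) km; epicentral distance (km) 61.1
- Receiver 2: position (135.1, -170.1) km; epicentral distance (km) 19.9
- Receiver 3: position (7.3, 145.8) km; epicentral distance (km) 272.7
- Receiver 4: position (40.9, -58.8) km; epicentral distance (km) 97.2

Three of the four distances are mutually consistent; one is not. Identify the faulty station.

Receiver 2

Solve using three stations at a time. Using Receiver 1, Receiver 3, Receiver 4 (subtract circle equations pairwise → linear system) gives (x, y) ≈ (130.2, -97.7).
Distances from that point to each station vs reported:
  Receiver 1: calculated 61.4 vs reported 61.1 → residual 0.3 km
  Receiver 2: calculated 72.5 vs reported 19.9 → residual 52.6 km
  Receiver 3: calculated 272.8 vs reported 272.7 → residual 0.1 km
  Receiver 4: calculated 97.4 vs reported 97.2 → residual 0.2 km
Receiver 1, Receiver 3, Receiver 4 are mutually consistent (residuals ≈ 0); Receiver 2 is off by 52.6 km.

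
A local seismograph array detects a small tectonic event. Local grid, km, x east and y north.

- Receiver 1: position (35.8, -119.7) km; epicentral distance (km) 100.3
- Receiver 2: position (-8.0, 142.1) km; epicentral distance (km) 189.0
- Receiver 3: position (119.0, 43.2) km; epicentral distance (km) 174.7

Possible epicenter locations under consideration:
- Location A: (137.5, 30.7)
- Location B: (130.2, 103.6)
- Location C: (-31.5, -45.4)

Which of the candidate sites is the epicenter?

Location C

For each candidate, compare |candidate − station| to the reported distance:
Location A: residuals Receiver 1 81.3, Receiver 2 5.8, Receiver 3 152.4 → max 152.4 km
Location B: residuals Receiver 1 142.1, Receiver 2 45.5, Receiver 3 113.3 → max 142.1 km
Location C: residuals Receiver 1 0.1, Receiver 2 0.0, Receiver 3 0.1 → max 0.1 km
Only Location C has all residuals ≈ 0.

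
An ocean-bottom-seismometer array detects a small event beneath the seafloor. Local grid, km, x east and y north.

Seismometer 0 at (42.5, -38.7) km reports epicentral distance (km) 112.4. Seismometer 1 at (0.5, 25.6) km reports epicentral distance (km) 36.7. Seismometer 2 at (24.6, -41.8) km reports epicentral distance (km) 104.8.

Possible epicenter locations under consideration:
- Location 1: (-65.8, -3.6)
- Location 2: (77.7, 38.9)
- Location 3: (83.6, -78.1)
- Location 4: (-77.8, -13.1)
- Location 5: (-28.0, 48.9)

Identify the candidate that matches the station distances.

For each candidate, compare |candidate − station| to the reported distance:
Location 1: residuals Seismometer 0 1.4, Seismometer 1 35.7, Seismometer 2 6.7 → max 35.7 km
Location 2: residuals Seismometer 0 27.2, Seismometer 1 41.6, Seismometer 2 8.2 → max 41.6 km
Location 3: residuals Seismometer 0 55.5, Seismometer 1 96.2, Seismometer 2 35.5 → max 96.2 km
Location 4: residuals Seismometer 0 10.6, Seismometer 1 50.6, Seismometer 2 1.5 → max 50.6 km
Location 5: residuals Seismometer 0 0.0, Seismometer 1 0.1, Seismometer 2 0.0 → max 0.1 km
Only Location 5 has all residuals ≈ 0.

Location 5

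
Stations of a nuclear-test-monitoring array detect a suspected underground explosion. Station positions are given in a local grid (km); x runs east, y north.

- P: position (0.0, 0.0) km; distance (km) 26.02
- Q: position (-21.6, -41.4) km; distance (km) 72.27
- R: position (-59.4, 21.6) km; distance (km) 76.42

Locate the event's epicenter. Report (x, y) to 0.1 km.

x ≈ 17.0 km, y ≈ 19.7 km

Circle about each station: x² + y² = 26.02²; (x + 21.6)² + (y + 41.4)² = 72.27²; (x + 59.4)² + (y − 21.6)² = 76.42².
Subtracting pairs of circle equations eliminates x²+y² and gives linear equations (the radical axes):
-43.2 x − 82.8 y = -2365.39
-118.8 x + 43.2 y = -1168.06
Solving the 2×2 system: x ≈ 17.0, y ≈ 19.7 km.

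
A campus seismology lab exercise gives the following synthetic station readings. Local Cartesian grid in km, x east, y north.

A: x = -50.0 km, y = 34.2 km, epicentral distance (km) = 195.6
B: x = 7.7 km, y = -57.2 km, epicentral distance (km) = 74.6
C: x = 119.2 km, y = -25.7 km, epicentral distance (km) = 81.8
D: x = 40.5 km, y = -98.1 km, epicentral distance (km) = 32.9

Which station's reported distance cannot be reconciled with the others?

Solve using three stations at a time. Using B, C, D (subtract circle equations pairwise → linear system) gives (x, y) ≈ (73.0, -93.2).
Distances from that point to each station vs reported:
  A: calculated 177.1 vs reported 195.6 → residual 18.5 km
  B: calculated 74.6 vs reported 74.6 → residual 0.0 km
  C: calculated 81.8 vs reported 81.8 → residual 0.0 km
  D: calculated 32.9 vs reported 32.9 → residual 0.0 km
B, C, D are mutually consistent (residuals ≈ 0); A is off by 18.5 km.

A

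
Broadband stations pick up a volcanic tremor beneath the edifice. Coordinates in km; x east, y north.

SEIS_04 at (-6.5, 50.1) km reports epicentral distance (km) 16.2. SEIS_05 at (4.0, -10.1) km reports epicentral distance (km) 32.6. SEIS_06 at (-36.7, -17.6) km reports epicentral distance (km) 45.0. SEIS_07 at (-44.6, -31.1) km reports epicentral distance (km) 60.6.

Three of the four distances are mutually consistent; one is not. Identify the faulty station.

SEIS_04

Solve using three stations at a time. Using SEIS_05, SEIS_06, SEIS_07 (subtract circle equations pairwise → linear system) gives (x, y) ≈ (-10.6, 19.1).
Distances from that point to each station vs reported:
  SEIS_04: calculated 31.3 vs reported 16.2 → residual 15.1 km
  SEIS_05: calculated 32.6 vs reported 32.6 → residual 0.0 km
  SEIS_06: calculated 45.0 vs reported 45.0 → residual 0.0 km
  SEIS_07: calculated 60.6 vs reported 60.6 → residual 0.0 km
SEIS_05, SEIS_06, SEIS_07 are mutually consistent (residuals ≈ 0); SEIS_04 is off by 15.1 km.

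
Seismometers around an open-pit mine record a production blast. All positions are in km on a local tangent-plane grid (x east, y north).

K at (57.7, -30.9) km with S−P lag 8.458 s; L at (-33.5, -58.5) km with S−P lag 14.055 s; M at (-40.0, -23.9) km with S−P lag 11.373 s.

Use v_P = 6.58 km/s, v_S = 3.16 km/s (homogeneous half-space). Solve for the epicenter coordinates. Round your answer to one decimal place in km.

22.2 km east, 6.3 km north

Distance from S−P lag: d = Δt · v_P v_S / (v_P − v_S) = Δt · (6.58·3.16)/(6.58−3.16) ≈ 6.0798·Δt.
So d_K = 51.42, d_L = 85.45, d_M = 69.15 km.
Circle about each station: (x − 57.7)² + (y + 30.9)² = 51.42²; (x + 33.5)² + (y + 58.5)² = 85.45²; (x + 40.0)² + (y + 23.9)² = 69.15².
Subtracting the K equation from the L and M equations removes the quadratic terms:
-182.4 x − 55.2 y = -4397.29
-195.4 x + 14.0 y = -4250.60
Solving the 2×2 system: x ≈ 22.2, y ≈ 6.3 km.
Check against K (with the unrounded x, y): √((x − 57.7)²+(y + 30.9)²) = 51.41 ≈ 51.42 km. ✓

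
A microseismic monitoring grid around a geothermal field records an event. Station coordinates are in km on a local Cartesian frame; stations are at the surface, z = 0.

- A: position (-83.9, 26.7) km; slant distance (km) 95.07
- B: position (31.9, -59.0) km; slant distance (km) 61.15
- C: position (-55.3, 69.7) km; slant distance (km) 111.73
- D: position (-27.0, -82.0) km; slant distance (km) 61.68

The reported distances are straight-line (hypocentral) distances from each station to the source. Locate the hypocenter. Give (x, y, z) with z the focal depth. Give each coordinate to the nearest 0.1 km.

(-13.0, -29.5, 29.2)

Each station gives a sphere (x−x_i)² + (y−y_i)² + z² = d_i² (stations at z=0).
Subtracting the A sphere from B and C: z² cancels, leaving linear equations in x and y:
231.6 x − 171.4 y = 2045.49
57.2 x + 86.0 y = -3281.21
Solving: x ≈ -13.004, y ≈ -29.505 km (keep extra digits for the depth step; rounded: -13.0, -29.5).
Then from the A sphere: z² = 95.07² − (x + 83.9)² − (y − 26.7)² with x = -13.004, y = -29.505, so z ≈ 29.207 ≈ 29.2 km.
Check against D (with the unrounded solution): distance 61.68 ≈ 61.68 km. ✓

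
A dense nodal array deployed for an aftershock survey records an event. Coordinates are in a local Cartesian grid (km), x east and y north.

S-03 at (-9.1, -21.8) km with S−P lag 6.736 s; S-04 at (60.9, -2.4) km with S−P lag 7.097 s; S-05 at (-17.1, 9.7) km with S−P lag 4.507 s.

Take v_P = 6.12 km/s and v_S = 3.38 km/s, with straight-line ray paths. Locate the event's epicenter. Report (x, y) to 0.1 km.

(14.0, 23.5)

Distance from S−P lag: d = Δt · v_P v_S / (v_P − v_S) = Δt · (6.12·3.38)/(6.12−3.38) ≈ 7.5495·Δt.
So d_S-03 = 50.85, d_S-04 = 53.58, d_S-05 = 34.03 km.
Circle about each station: (x + 9.1)² + (y + 21.8)² = 50.85²; (x − 60.9)² + (y + 2.4)² = 53.58²; (x + 17.1)² + (y − 9.7)² = 34.03².
Subtracting the S-03 equation from the S-04 and S-05 equations removes the quadratic terms:
140.0 x + 38.8 y = 2871.43
-16.0 x + 63.0 y = 1256.13
Solving the 2×2 system: x ≈ 14.0, y ≈ 23.5 km.
Check against S-03 (with the unrounded x, y): √((x + 9.1)²+(y + 21.8)²) = 50.84 ≈ 50.85 km. ✓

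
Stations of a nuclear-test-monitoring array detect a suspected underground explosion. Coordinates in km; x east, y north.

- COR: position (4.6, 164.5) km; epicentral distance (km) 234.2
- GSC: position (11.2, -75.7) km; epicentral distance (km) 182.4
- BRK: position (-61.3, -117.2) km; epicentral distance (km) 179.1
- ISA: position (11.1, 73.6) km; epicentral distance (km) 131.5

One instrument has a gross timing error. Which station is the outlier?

Solve using three stations at a time. Using GSC, BRK, ISA (subtract circle equations pairwise → linear system) gives (x, y) ≈ (-118.5, 52.4).
Distances from that point to each station vs reported:
  COR: calculated 166.5 vs reported 234.2 → residual 67.7 km
  GSC: calculated 182.3 vs reported 182.4 → residual 0.1 km
  BRK: calculated 178.9 vs reported 179.1 → residual 0.2 km
  ISA: calculated 131.3 vs reported 131.5 → residual 0.2 km
GSC, BRK, ISA are mutually consistent (residuals ≈ 0); COR is off by 67.7 km.

COR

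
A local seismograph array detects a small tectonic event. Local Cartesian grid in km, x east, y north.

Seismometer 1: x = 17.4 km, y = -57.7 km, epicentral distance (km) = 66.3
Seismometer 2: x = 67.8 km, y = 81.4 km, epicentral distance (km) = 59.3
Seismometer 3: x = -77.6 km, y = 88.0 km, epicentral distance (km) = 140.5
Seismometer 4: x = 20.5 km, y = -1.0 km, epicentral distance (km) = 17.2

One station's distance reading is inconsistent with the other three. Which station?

Solve using three stations at a time. Using Seismometer 1, Seismometer 3, Seismometer 4 (subtract circle equations pairwise → linear system) gives (x, y) ≈ (36.4, 5.8).
Distances from that point to each station vs reported:
  Seismometer 1: calculated 66.3 vs reported 66.3 → residual 0.0 km
  Seismometer 2: calculated 81.8 vs reported 59.3 → residual 22.5 km
  Seismometer 3: calculated 140.5 vs reported 140.5 → residual 0.0 km
  Seismometer 4: calculated 17.3 vs reported 17.2 → residual 0.1 km
Seismometer 1, Seismometer 3, Seismometer 4 are mutually consistent (residuals ≈ 0); Seismometer 2 is off by 22.5 km.

Seismometer 2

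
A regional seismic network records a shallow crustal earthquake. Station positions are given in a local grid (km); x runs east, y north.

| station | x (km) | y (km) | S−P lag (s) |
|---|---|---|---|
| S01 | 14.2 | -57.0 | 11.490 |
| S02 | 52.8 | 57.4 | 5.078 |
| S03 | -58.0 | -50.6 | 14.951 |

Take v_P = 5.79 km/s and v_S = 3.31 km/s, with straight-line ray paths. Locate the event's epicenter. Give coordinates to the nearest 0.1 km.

23.5 km east, 31.3 km north

Distance from S−P lag: d = Δt · v_P v_S / (v_P − v_S) = Δt · (5.79·3.31)/(5.79−3.31) ≈ 7.7278·Δt.
So d_S01 = 88.79, d_S02 = 39.24, d_S03 = 115.54 km.
Circle about each station: (x − 14.2)² + (y + 57.0)² = 88.79²; (x − 52.8)² + (y − 57.4)² = 39.24²; (x + 58.0)² + (y + 50.6)² = 115.54².
Subtracting pairs of circle equations eliminates x²+y² and gives linear equations (the radical axes):
77.2 x + 228.8 y = 8975.85
-144.4 x + 12.8 y = -2992.11
Solving the 2×2 system: x ≈ 23.5, y ≈ 31.3 km.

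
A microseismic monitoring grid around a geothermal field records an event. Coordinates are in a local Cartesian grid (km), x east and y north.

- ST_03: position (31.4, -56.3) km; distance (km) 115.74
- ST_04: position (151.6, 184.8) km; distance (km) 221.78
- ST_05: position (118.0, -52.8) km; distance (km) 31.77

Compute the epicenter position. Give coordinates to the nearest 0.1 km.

x ≈ 145.5 km, y ≈ -36.9 km

Circle about each station: (x − 31.4)² + (y + 56.3)² = 115.74²; (x − 151.6)² + (y − 184.8)² = 221.78²; (x − 118.0)² + (y + 52.8)² = 31.77².
Subtracting pairs of circle equations eliminates x²+y² and gives linear equations (the radical axes):
240.4 x + 482.2 y = 17187.33
173.2 x + 7.0 y = 24942.60
Solving the 2×2 system: x ≈ 145.5, y ≈ -36.9 km.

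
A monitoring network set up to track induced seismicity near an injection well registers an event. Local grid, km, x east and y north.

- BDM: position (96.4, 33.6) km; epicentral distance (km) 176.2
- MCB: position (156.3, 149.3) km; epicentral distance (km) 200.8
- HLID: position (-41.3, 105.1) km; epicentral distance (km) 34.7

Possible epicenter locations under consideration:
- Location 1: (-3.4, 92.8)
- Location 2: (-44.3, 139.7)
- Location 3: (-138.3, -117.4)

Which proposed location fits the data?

For each candidate, compare |candidate − station| to the reported distance:
Location 1: residuals BDM 60.2, MCB 31.4, HLID 5.1 → max 60.2 km
Location 2: residuals BDM 0.0, MCB 0.0, HLID 0.0 → max 0.0 km
Location 3: residuals BDM 102.9, MCB 196.6, HLID 208.0 → max 208.0 km
Only Location 2 has all residuals ≈ 0.

Location 2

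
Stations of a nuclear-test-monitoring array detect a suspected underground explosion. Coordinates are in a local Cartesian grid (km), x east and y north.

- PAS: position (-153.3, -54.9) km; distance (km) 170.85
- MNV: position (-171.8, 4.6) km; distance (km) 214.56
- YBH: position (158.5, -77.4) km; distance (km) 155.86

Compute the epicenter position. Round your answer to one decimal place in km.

x ≈ 7.0 km, y ≈ -114.0 km

Circle about each station: (x + 153.3)² + (y + 54.9)² = 170.85²; (x + 171.8)² + (y − 4.6)² = 214.56²; (x − 158.5)² + (y + 77.4)² = 155.86².
Subtracting pairs of circle equations eliminates x²+y² and gives linear equations (the radical axes):
-37.0 x + 119.0 y = -13824.77
623.6 x − 45.0 y = 9495.49
Solving the 2×2 system: x ≈ 7.0, y ≈ -114.0 km.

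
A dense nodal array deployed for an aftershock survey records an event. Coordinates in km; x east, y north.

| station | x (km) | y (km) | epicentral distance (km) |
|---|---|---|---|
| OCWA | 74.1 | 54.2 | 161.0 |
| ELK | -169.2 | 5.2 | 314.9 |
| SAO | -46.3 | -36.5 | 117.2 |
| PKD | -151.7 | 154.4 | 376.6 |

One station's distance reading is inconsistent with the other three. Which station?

Solve using three stations at a time. Using OCWA, ELK, PKD (subtract circle equations pairwise → linear system) gives (x, y) ≈ (128.5, -97.1).
Distances from that point to each station vs reported:
  OCWA: calculated 160.8 vs reported 161.0 → residual 0.2 km
  ELK: calculated 314.8 vs reported 314.9 → residual 0.1 km
  SAO: calculated 185.0 vs reported 117.2 → residual 67.8 km
  PKD: calculated 376.5 vs reported 376.6 → residual 0.1 km
OCWA, ELK, PKD are mutually consistent (residuals ≈ 0); SAO is off by 67.8 km.

SAO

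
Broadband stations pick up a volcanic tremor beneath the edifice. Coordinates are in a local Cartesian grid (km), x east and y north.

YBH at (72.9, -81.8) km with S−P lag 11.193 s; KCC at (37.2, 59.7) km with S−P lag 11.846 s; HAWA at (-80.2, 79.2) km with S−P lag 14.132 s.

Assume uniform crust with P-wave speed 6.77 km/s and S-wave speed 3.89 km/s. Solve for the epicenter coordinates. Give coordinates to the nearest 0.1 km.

(-17.5, -33.8)

Distance from S−P lag: d = Δt · v_P v_S / (v_P − v_S) = Δt · (6.77·3.89)/(6.77−3.89) ≈ 9.1442·Δt.
So d_YBH = 102.35, d_KCC = 108.32, d_HAWA = 129.23 km.
Circle about each station: (x − 72.9)² + (y + 81.8)² = 102.35²; (x − 37.2)² + (y − 59.7)² = 108.32²; (x + 80.2)² + (y − 79.2)² = 129.23².
Subtracting the YBH equation from the KCC and HAWA equations removes the quadratic terms:
-71.4 x + 283.0 y = -8315.42
-306.2 x + 322.0 y = -5525.84
Solving the 2×2 system: x ≈ -17.5, y ≈ -33.8 km.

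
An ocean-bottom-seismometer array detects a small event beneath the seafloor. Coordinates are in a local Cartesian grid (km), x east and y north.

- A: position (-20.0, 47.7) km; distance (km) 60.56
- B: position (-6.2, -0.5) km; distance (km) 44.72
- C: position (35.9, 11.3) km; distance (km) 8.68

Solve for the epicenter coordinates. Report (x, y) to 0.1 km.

Circle about each station: (x + 20.0)² + (y − 47.7)² = 60.56²; (x + 6.2)² + (y + 0.5)² = 44.72²; (x − 35.9)² + (y − 11.3)² = 8.68².
Subtracting pairs of circle equations eliminates x²+y² and gives linear equations (the radical axes):
27.6 x − 96.4 y = -968.96
111.8 x − 72.8 y = 2333.38
Solving the 2×2 system: x ≈ 33.7, y ≈ 19.7 km.
Check against A (with the unrounded x, y): √((x + 20.0)²+(y − 47.7)²) = 60.56 ≈ 60.56 km. ✓

x ≈ 33.7 km, y ≈ 19.7 km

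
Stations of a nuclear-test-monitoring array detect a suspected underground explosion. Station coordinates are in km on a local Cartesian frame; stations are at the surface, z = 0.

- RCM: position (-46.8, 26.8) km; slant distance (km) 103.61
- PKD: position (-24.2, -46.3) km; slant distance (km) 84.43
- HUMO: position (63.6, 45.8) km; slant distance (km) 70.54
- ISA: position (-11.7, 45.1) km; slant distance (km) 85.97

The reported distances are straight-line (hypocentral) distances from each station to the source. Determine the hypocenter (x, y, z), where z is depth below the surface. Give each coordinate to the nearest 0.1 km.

(42.5, -10.3, 37.2)

Each station gives a sphere (x−x_i)² + (y−y_i)² + z² = d_i² (stations at z=0).
Subtracting the RCM sphere from PKD and HUMO: z² cancels, leaving linear equations in x and y:
45.2 x − 146.2 y = 3427.46
220.8 x + 38.0 y = 8993.26
Solving: x ≈ 42.504, y ≈ -10.303 km (keep extra digits for the depth step; rounded: 42.5, -10.3).
Then from the RCM sphere: z² = 103.61² − (x + 46.8)² − (y − 26.8)² with x = 42.504, y = -10.303, so z ≈ 37.191 ≈ 37.2 km.
Check against ISA (with the unrounded solution): distance 85.97 ≈ 85.97 km. ✓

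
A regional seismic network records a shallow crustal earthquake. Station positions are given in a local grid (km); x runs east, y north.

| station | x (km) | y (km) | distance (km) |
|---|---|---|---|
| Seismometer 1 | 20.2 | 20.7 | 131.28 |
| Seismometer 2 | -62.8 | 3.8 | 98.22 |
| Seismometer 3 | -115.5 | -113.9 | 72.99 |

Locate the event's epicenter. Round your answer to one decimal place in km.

x ≈ -45.6 km, y ≈ -92.9 km

Circle about each station: (x − 20.2)² + (y − 20.7)² = 131.28²; (x + 62.8)² + (y − 3.8)² = 98.22²; (x + 115.5)² + (y + 113.9)² = 72.99².
Subtracting the Seismometer 1 equation from the Seismometer 2 and Seismometer 3 equations removes the quadratic terms:
-166.0 x − 33.8 y = 10709.02
-271.4 x − 269.2 y = 37383.83
Solving the 2×2 system: x ≈ -45.6, y ≈ -92.9 km.
Check against Seismometer 1 (with the unrounded x, y): √((x − 20.2)²+(y − 20.7)²) = 131.28 ≈ 131.28 km. ✓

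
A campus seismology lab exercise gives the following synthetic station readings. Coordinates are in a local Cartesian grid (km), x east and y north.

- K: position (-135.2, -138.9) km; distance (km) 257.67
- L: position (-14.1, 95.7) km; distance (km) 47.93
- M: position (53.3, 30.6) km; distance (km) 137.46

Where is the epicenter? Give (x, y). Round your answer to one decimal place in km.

Circle about each station: (x + 135.2)² + (y + 138.9)² = 257.67²; (x + 14.1)² + (y − 95.7)² = 47.93²; (x − 53.3)² + (y − 30.6)² = 137.46².
Subtracting the K equation from the L and M equations removes the quadratic terms:
242.2 x + 469.2 y = 35881.59
377.0 x + 339.0 y = 13703.58
Solving the 2×2 system: x ≈ -60.5, y ≈ 107.7 km.
Check against K (with the unrounded x, y): √((x + 135.2)²+(y + 138.9)²) = 257.67 ≈ 257.67 km. ✓

x ≈ -60.5 km, y ≈ 107.7 km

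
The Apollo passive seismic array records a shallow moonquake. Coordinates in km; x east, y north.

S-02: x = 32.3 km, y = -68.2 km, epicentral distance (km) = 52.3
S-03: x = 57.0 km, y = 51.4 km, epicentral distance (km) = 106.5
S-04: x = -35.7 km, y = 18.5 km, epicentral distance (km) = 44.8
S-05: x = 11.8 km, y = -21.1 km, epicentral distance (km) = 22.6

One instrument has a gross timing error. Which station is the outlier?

Solve using three stations at a time. Using S-02, S-03, S-05 (subtract circle equations pairwise → linear system) gives (x, y) ≈ (-7.1, -33.7).
Distances from that point to each station vs reported:
  S-02: calculated 52.3 vs reported 52.3 → residual 0.0 km
  S-03: calculated 106.5 vs reported 106.5 → residual 0.0 km
  S-04: calculated 59.5 vs reported 44.8 → residual 14.7 km
  S-05: calculated 22.7 vs reported 22.6 → residual 0.1 km
S-02, S-03, S-05 are mutually consistent (residuals ≈ 0); S-04 is off by 14.7 km.

S-04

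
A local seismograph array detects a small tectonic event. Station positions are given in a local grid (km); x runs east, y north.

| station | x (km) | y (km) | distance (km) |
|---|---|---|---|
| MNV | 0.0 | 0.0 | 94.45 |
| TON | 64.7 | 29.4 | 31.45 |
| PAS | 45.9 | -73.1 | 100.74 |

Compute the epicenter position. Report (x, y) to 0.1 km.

Circle about each station: x² + y² = 94.45²; (x − 64.7)² + (y − 29.4)² = 31.45²; (x − 45.9)² + (y + 73.1)² = 100.74².
Subtracting the MNV equation from the TON and PAS equations removes the quadratic terms:
129.4 x + 58.8 y = 12982.15
91.8 x − 146.2 y = 6222.67
Solving the 2×2 system: x ≈ 93.1, y ≈ 15.9 km.
Check against MNV (with the unrounded x, y): √(x²+y²) = 94.45 ≈ 94.45 km. ✓

x ≈ 93.1 km, y ≈ 15.9 km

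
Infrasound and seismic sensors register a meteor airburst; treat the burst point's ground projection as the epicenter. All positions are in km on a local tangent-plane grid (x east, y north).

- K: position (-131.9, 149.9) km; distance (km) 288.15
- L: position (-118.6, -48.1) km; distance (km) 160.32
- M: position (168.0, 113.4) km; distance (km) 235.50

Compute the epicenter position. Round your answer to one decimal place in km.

(37.9, -82.9)

Circle about each station: (x + 131.9)² + (y − 149.9)² = 288.15²; (x + 118.6)² + (y + 48.1)² = 160.32²; (x − 168.0)² + (y − 113.4)² = 235.50².
Subtracting pairs of circle equations eliminates x²+y² and gives linear equations (the radical axes):
26.6 x − 396.0 y = 33839.87
599.8 x − 73.0 y = 28786.11
Solving the 2×2 system: x ≈ 37.9, y ≈ -82.9 km.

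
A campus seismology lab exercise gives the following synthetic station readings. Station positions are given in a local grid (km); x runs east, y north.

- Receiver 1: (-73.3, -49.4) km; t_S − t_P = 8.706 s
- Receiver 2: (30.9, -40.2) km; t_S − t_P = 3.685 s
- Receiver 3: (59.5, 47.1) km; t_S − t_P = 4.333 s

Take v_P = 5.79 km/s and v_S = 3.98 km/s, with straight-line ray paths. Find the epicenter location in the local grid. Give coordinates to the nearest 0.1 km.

Distance from S−P lag: d = Δt · v_P v_S / (v_P − v_S) = Δt · (5.79·3.98)/(5.79−3.98) ≈ 12.7316·Δt.
So d_Receiver 1 = 110.84, d_Receiver 2 = 46.92, d_Receiver 3 = 55.17 km.
Circle about each station: (x + 73.3)² + (y + 49.4)² = 110.84²; (x − 30.9)² + (y + 40.2)² = 46.92²; (x − 59.5)² + (y − 47.1)² = 55.17².
Subtracting the Receiver 1 equation from the Receiver 2 and Receiver 3 equations removes the quadratic terms:
208.4 x + 18.4 y = 4841.62
265.6 x + 193.0 y = 7187.19
Solving the 2×2 system: x ≈ 22.7, y ≈ 6.0 km.

(22.7, 6.0)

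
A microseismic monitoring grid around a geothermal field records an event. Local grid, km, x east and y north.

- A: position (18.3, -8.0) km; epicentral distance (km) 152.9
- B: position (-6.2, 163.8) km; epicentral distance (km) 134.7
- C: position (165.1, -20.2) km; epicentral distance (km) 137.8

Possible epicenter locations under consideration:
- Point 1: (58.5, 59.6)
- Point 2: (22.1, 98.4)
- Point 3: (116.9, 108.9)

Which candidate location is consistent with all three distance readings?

For each candidate, compare |candidate − station| to the reported distance:
Point 1: residuals A 74.3, B 12.0, C 4.6 → max 74.3 km
Point 2: residuals A 46.4, B 63.4, C 48.0 → max 63.4 km
Point 3: residuals A 0.0, B 0.1, C 0.0 → max 0.1 km
Only Point 3 has all residuals ≈ 0.

Point 3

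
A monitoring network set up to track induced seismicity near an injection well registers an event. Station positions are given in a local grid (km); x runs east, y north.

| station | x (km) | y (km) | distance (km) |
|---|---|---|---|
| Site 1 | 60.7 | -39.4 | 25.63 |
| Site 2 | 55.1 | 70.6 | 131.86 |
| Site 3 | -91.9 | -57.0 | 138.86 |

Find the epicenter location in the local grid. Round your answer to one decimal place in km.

Circle about each station: (x − 60.7)² + (y + 39.4)² = 25.63²; (x − 55.1)² + (y − 70.6)² = 131.86²; (x + 91.9)² + (y + 57.0)² = 138.86².
Subtracting pairs of circle equations eliminates x²+y² and gives linear equations (the radical axes):
-11.2 x + 220.0 y = -13946.64
-305.2 x − 35.2 y = -12167.44
Solving the 2×2 system: x ≈ 46.9, y ≈ -61.0 km.

x ≈ 46.9 km, y ≈ -61.0 km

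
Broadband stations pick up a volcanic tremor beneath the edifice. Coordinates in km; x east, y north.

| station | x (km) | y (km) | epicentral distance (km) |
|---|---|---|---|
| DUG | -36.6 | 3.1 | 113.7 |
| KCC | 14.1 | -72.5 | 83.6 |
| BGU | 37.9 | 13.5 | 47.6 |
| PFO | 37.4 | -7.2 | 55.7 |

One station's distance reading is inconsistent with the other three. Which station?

Solve using three stations at a time. Using DUG, KCC, BGU (subtract circle equations pairwise → linear system) gives (x, y) ≈ (75.6, -15.8).
Distances from that point to each station vs reported:
  DUG: calculated 113.7 vs reported 113.7 → residual 0.0 km
  KCC: calculated 83.7 vs reported 83.6 → residual 0.1 km
  BGU: calculated 47.7 vs reported 47.6 → residual 0.1 km
  PFO: calculated 39.1 vs reported 55.7 → residual 16.6 km
DUG, KCC, BGU are mutually consistent (residuals ≈ 0); PFO is off by 16.6 km.

PFO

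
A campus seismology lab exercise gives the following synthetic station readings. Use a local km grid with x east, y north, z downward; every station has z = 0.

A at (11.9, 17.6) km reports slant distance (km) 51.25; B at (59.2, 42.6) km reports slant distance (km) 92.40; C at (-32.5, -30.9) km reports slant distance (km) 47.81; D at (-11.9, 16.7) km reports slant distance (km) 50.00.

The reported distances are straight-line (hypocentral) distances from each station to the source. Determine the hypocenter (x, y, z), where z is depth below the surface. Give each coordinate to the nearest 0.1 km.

x ≈ -1.3 km, y ≈ -18.4 km, depth ≈ 34.0 km

Each station gives a sphere (x−x_i)² + (y−y_i)² + z² = d_i² (stations at z=0).
Subtracting the A sphere from B and C: z² cancels, leaving linear equations in x and y:
94.6 x + 50.0 y = -1043.17
-88.8 x − 97.0 y = 1900.46
Solving: x ≈ -1.302, y ≈ -18.401 km (keep extra digits for the depth step; rounded: -1.3, -18.4).
Then from the A sphere: z² = 51.25² − (x − 11.9)² − (y − 17.6)² with x = -1.302, y = -18.401, so z ≈ 34.003 ≈ 34.0 km.
Check against D (with the unrounded solution): distance 50.01 ≈ 50.00 km. ✓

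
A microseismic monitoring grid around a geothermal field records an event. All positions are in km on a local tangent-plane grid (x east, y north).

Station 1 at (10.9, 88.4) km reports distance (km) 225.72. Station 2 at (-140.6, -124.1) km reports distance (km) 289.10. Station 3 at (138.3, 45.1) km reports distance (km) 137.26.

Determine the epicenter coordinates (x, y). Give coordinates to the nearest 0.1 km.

Circle about each station: (x − 10.9)² + (y − 88.4)² = 225.72²; (x + 140.6)² + (y + 124.1)² = 289.10²; (x − 138.3)² + (y − 45.1)² = 137.26².
Subtracting the Station 1 equation from the Station 2 and Station 3 equations removes the quadratic terms:
-303.0 x − 425.0 y = -5393.49
254.8 x − 86.6 y = 45336.74
Solving the 2×2 system: x ≈ 146.7, y ≈ -91.9 km.
Check against Station 1 (with the unrounded x, y): √((x − 10.9)²+(y − 88.4)²) = 225.72 ≈ 225.72 km. ✓

(146.7, -91.9)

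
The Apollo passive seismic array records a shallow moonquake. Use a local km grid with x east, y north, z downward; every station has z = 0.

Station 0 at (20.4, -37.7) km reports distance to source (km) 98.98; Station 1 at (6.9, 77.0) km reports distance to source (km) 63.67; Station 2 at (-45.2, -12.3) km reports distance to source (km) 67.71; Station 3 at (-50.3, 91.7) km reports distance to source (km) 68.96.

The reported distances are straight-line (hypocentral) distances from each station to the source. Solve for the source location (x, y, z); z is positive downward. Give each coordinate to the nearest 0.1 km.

Each station gives a sphere (x−x_i)² + (y−y_i)² + z² = d_i² (stations at z=0).
Subtracting the Station 0 sphere from Station 1 and Station 2: z² cancels, leaving linear equations in x and y:
-27.0 x + 229.4 y = 9882.33
-131.2 x + 50.8 y = 5569.28
Solving: x ≈ -26.999, y ≈ 39.901 km (keep extra digits for the depth step; rounded: -27.0, 39.9).
Then from the Station 0 sphere: z² = 98.98² − (x − 20.4)² − (y + 37.7)² with x = -26.999, y = 39.901, so z ≈ 39.096 ≈ 39.1 km.

(-27.0, 39.9, 39.1)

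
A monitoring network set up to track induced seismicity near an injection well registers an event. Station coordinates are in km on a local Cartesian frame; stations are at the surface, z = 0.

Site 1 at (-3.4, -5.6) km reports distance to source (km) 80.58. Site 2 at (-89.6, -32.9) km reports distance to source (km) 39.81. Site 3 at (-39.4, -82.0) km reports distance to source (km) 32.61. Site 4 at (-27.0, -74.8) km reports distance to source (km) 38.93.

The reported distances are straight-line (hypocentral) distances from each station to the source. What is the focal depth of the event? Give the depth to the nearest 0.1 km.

Each station gives a sphere (x−x_i)² + (y−y_i)² + z² = d_i² (stations at z=0).
Subtracting the Site 1 sphere from Site 2 and Site 3: z² cancels, leaving linear equations in x and y:
-172.4 x − 54.6 y = 13975.95
-72.0 x − 152.8 y = 13663.16
Solving: x ≈ -62.000, y ≈ -60.204 km (keep extra digits for the depth step; rounded: -62.0, -60.2).
Then from the Site 1 sphere: z² = 80.58² − (x + 3.4)² − (y + 5.6)² with x = -62.000, y = -60.204, so z ≈ 8.808 ≈ 8.8 km.

z ≈ 8.8 km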